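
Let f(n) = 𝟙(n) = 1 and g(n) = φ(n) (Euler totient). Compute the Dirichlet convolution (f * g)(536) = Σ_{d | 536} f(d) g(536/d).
(𝟙 * φ)(536) = 536

Divisors of 536: [1, 2, 4, 8, 67, 134, 268, 536]. For each d | 536:
  d = 1: 𝟙(1) · φ(536/1) = 1 · 264 = 264
  d = 2: 𝟙(2) · φ(536/2) = 1 · 132 = 132
  d = 4: 𝟙(4) · φ(536/4) = 1 · 66 = 66
  d = 8: 𝟙(8) · φ(536/8) = 1 · 66 = 66
  d = 67: 𝟙(67) · φ(536/67) = 1 · 4 = 4
  d = 134: 𝟙(134) · φ(536/134) = 1 · 2 = 2
  d = 268: 𝟙(268) · φ(536/268) = 1 · 1 = 1
  d = 536: 𝟙(536) · φ(536/536) = 1 · 1 = 1
Summing: (𝟙 * φ)(536) = 264 + 132 + 66 + 66 + 4 + 2 + 1 + 1 = 536.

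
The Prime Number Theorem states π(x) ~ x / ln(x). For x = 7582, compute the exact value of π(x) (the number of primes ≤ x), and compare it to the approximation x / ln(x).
π(7582) = 962;  x/ln(x) ≈ 848.71;  relative error ≈ 11.78%.

Directly count primes up to 7582: π(7582) = 962. The PNT approximation gives 7582/ln(7582) ≈ 7582/8.93353 ≈ 848.71. Relative error (π(x) − x/ln(x)) / π(x) ≈ 11.78%; the approximation is known to undercount slightly (Li(x) is a better estimate).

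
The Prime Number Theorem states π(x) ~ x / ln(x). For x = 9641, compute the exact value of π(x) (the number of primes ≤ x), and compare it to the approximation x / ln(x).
π(9641) = 1190;  x/ln(x) ≈ 1050.93;  relative error ≈ 11.69%.

Directly count primes up to 9641: π(9641) = 1190. The PNT approximation gives 9641/ln(9641) ≈ 9641/9.17378 ≈ 1050.93. Relative error (π(x) − x/ln(x)) / π(x) ≈ 11.69%; the approximation is known to undercount slightly (Li(x) is a better estimate).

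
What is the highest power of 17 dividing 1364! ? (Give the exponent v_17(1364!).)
v_17(1364!) = 84

Legendre's formula: v_p(n!) = Σ_{k ≥ 1} ⌊n / p^k⌋. For p = 17, n = 1364, the terms are:
  ⌊1364/17^1⌋ = ⌊1364/17⌋ = 80
  ⌊1364/17^2⌋ = ⌊1364/289⌋ = 4
(the next term ⌊1364/17^3⌋ = 0, terminating the sum). Summing: v_17(1364!) = 80 + 4 = 84.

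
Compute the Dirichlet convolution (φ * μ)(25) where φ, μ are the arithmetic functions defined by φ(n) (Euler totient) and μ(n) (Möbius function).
(φ * μ)(25) = 16

Divisors of 25: [1, 5, 25]. For each d | 25:
  d = 1: φ(1) · μ(25/1) = 1 · 0 = 0
  d = 5: φ(5) · μ(25/5) = 4 · -1 = -4
  d = 25: φ(25) · μ(25/25) = 20 · 1 = 20
Summing: (φ * μ)(25) = 0 + -4 + 20 = 16.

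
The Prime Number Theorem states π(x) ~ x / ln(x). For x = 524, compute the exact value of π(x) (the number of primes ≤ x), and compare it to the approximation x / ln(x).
π(524) = 99;  x/ln(x) ≈ 83.69;  relative error ≈ 15.47%.

Directly count primes up to 524: π(524) = 99. The PNT approximation gives 524/ln(524) ≈ 524/6.26149 ≈ 83.69. Relative error (π(x) − x/ln(x)) / π(x) ≈ 15.47%; the approximation is known to undercount slightly (Li(x) is a better estimate).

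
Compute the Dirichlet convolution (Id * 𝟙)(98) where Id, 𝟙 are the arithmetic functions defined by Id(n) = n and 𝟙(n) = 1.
(Id * 𝟙)(98) = 171

Divisors of 98: [1, 2, 7, 14, 49, 98]. For each d | 98:
  d = 1: Id(1) · 𝟙(98/1) = 1 · 1 = 1
  d = 2: Id(2) · 𝟙(98/2) = 2 · 1 = 2
  d = 7: Id(7) · 𝟙(98/7) = 7 · 1 = 7
  d = 14: Id(14) · 𝟙(98/14) = 14 · 1 = 14
  d = 49: Id(49) · 𝟙(98/49) = 49 · 1 = 49
  d = 98: Id(98) · 𝟙(98/98) = 98 · 1 = 98
Summing: (Id * 𝟙)(98) = 1 + 2 + 7 + 14 + 49 + 98 = 171.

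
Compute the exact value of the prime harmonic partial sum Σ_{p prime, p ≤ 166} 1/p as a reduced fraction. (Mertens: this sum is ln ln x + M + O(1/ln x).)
Σ 1/p = 10988187442690106858194788089546541159451476081371138484805233167/5766152219975951659023630035336134306565384015606066319856068810

π(166) = 38, so the primes ≤ 166 are [2, 3, 5, 7, 11, 13, 17, 19, 23, 29, 31, 37, 41, 43, 47, 53, 59, 61, 67, 71, 73, 79, 83, 89, 97, 101, 103, 107, 109, 113, 127, 131, 137, 139, 149, 151, 157, 163]. Summing 1/p over these primes: 10988187442690106858194788089546541159451476081371138484805233167/5766152219975951659023630035336134306565384015606066319856068810 ≈ 1.9056. Mertens estimate ln ln(166) + 0.2615 ≈ 1.8931.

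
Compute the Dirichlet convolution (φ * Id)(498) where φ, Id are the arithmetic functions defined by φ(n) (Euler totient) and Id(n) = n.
(φ * Id)(498) = 2475

Divisors of 498: [1, 2, 3, 6, 83, 166, 249, 498]. For each d | 498:
  d = 1: φ(1) · Id(498/1) = 1 · 498 = 498
  d = 2: φ(2) · Id(498/2) = 1 · 249 = 249
  d = 3: φ(3) · Id(498/3) = 2 · 166 = 332
  d = 6: φ(6) · Id(498/6) = 2 · 83 = 166
  d = 83: φ(83) · Id(498/83) = 82 · 6 = 492
  d = 166: φ(166) · Id(498/166) = 82 · 3 = 246
  d = 249: φ(249) · Id(498/249) = 164 · 2 = 328
  d = 498: φ(498) · Id(498/498) = 164 · 1 = 164
Summing: (φ * Id)(498) = 498 + 249 + 332 + 166 + 492 + 246 + 328 + 164 = 2475.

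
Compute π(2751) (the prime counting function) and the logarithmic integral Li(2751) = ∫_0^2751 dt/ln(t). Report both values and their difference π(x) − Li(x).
π(2751) = 401;  Li(2751) ≈ 411.49;  π(x) − Li(x) ≈ -10.49.

Direct count of primes ≤ 2751 gives π(2751) = 401. Numerical evaluation of the logarithmic integral gives Li(2751) ≈ 411.49. The difference π(x) − Li(x) ≈ -10.49 is typically negative for small/moderate x (Li(x) overestimates), though Littlewood's theorem shows this sign changes infinitely often.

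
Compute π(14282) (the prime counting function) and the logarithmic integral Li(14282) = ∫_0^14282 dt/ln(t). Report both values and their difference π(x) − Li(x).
π(14282) = 1676;  Li(14282) ≈ 1701.77;  π(x) − Li(x) ≈ -25.77.

Direct count of primes ≤ 14282 gives π(14282) = 1676. Numerical evaluation of the logarithmic integral gives Li(14282) ≈ 1701.77. The difference π(x) − Li(x) ≈ -25.77 is typically negative for small/moderate x (Li(x) overestimates), though Littlewood's theorem shows this sign changes infinitely often.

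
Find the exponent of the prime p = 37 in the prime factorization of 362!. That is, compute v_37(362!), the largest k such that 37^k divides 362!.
v_37(362!) = 9

Legendre's formula: v_p(n!) = Σ_{k ≥ 1} ⌊n / p^k⌋. For p = 37, n = 362, the terms are:
  ⌊362/37^1⌋ = ⌊362/37⌋ = 9
(the next term ⌊362/37^2⌋ = 0, terminating the sum). Summing: v_37(362!) = 9 = 9.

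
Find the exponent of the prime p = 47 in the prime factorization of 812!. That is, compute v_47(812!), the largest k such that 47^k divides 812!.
v_47(812!) = 17

Legendre's formula: v_p(n!) = Σ_{k ≥ 1} ⌊n / p^k⌋. For p = 47, n = 812, the terms are:
  ⌊812/47^1⌋ = ⌊812/47⌋ = 17
(the next term ⌊812/47^2⌋ = 0, terminating the sum). Summing: v_47(812!) = 17 = 17.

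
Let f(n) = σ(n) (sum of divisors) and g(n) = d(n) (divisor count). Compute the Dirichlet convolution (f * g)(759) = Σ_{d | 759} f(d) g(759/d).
(σ * d)(759) = 2184

Divisors of 759: [1, 3, 11, 23, 33, 69, 253, 759]. For each d | 759:
  d = 1: σ(1) · d(759/1) = 1 · 8 = 8
  d = 3: σ(3) · d(759/3) = 4 · 4 = 16
  d = 11: σ(11) · d(759/11) = 12 · 4 = 48
  d = 23: σ(23) · d(759/23) = 24 · 4 = 96
  d = 33: σ(33) · d(759/33) = 48 · 2 = 96
  d = 69: σ(69) · d(759/69) = 96 · 2 = 192
  d = 253: σ(253) · d(759/253) = 288 · 2 = 576
  d = 759: σ(759) · d(759/759) = 1152 · 1 = 1152
Summing: (σ * d)(759) = 8 + 16 + 48 + 96 + 96 + 192 + 576 + 1152 = 2184.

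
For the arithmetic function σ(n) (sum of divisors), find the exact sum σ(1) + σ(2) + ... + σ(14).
Σ_{n ≤ 14} σ(n) = 165

Compute σ(n) for each 1 ≤ n ≤ 14: σ(1) = 1, σ(2) = 3, σ(3) = 4, σ(4) = 7, σ(5) = 6, σ(6) = 12, σ(7) = 8, σ(8) = 15, σ(9) = 13, σ(10) = 18, σ(11) = 12, σ(12) = 28, σ(13) = 14, σ(14) = 24. Summing all 14 values: 165. (Average order: Σ_{n ≤ x} σ(n) ~ (π²/12) x². For x = 14, (π²/12)·14² ≈ 161.20.)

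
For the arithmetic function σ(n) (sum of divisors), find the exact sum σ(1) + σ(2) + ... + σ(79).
Σ_{n ≤ 79} σ(n) = 5128

Compute σ(n) for each 1 ≤ n ≤ 79: σ(1) = 1, σ(2) = 3, σ(3) = 4, σ(4) = 7, σ(5) = 6, σ(6) = 12, σ(7) = 8, σ(8) = 15, σ(9) = 13, σ(10) = 18, σ(11) = 12, σ(12) = 28, σ(13) = 14, σ(14) = 24, σ(15) = 24, σ(16) = 31, σ(17) = 18, σ(18) = 39, σ(19) = 20, σ(20) = 42, σ(21) = 32, σ(22) = 36, σ(23) = 24, σ(24) = 60, σ(25) = 31, σ(26) = 42, σ(27) = 40, σ(28) = 56, σ(29) = 30, σ(30) = 72, σ(31) = 32, σ(32) = 63, σ(33) = 48, σ(34) = 54, σ(35) = 48, σ(36) = 91, σ(37) = 38, σ(38) = 60, σ(39) = 56, σ(40) = 90, σ(41) = 42, σ(42) = 96, σ(43) = 44, σ(44) = 84, σ(45) = 78, σ(46) = 72, σ(47) = 48, σ(48) = 124, σ(49) = 57, σ(50) = 93, σ(51) = 72, σ(52) = 98, σ(53) = 54, σ(54) = 120, σ(55) = 72, σ(56) = 120, σ(57) = 80, σ(58) = 90, σ(59) = 60, σ(60) = 168, σ(61) = 62, σ(62) = 96, σ(63) = 104, σ(64) = 127, σ(65) = 84, σ(66) = 144, σ(67) = 68, σ(68) = 126, σ(69) = 96, σ(70) = 144, σ(71) = 72, σ(72) = 195, σ(73) = 74, σ(74) = 114, σ(75) = 124, σ(76) = 140, σ(77) = 96, σ(78) = 168, σ(79) = 80. Summing all 79 values: 5128. (Average order: Σ_{n ≤ x} σ(n) ~ (π²/12) x². For x = 79, (π²/12)·79² ≈ 5133.02.)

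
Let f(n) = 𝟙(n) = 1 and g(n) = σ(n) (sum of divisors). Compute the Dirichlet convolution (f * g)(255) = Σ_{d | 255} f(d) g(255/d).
(𝟙 * σ)(255) = 665

Divisors of 255: [1, 3, 5, 15, 17, 51, 85, 255]. For each d | 255:
  d = 1: 𝟙(1) · σ(255/1) = 1 · 432 = 432
  d = 3: 𝟙(3) · σ(255/3) = 1 · 108 = 108
  d = 5: 𝟙(5) · σ(255/5) = 1 · 72 = 72
  d = 15: 𝟙(15) · σ(255/15) = 1 · 18 = 18
  d = 17: 𝟙(17) · σ(255/17) = 1 · 24 = 24
  d = 51: 𝟙(51) · σ(255/51) = 1 · 6 = 6
  d = 85: 𝟙(85) · σ(255/85) = 1 · 4 = 4
  d = 255: 𝟙(255) · σ(255/255) = 1 · 1 = 1
Summing: (𝟙 * σ)(255) = 432 + 108 + 72 + 18 + 24 + 6 + 4 + 1 = 665.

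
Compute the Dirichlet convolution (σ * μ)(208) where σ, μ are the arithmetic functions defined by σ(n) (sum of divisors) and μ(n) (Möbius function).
(σ * μ)(208) = 208

Divisors of 208: [1, 2, 4, 8, 13, 16, 26, 52, 104, 208]. For each d | 208:
  d = 1: σ(1) · μ(208/1) = 1 · 0 = 0
  d = 2: σ(2) · μ(208/2) = 3 · 0 = 0
  d = 4: σ(4) · μ(208/4) = 7 · 0 = 0
  d = 8: σ(8) · μ(208/8) = 15 · 1 = 15
  d = 13: σ(13) · μ(208/13) = 14 · 0 = 0
  d = 16: σ(16) · μ(208/16) = 31 · -1 = -31
  d = 26: σ(26) · μ(208/26) = 42 · 0 = 0
  d = 52: σ(52) · μ(208/52) = 98 · 0 = 0
  d = 104: σ(104) · μ(208/104) = 210 · -1 = -210
  d = 208: σ(208) · μ(208/208) = 434 · 1 = 434
Summing: (σ * μ)(208) = 0 + 0 + 0 + 15 + 0 + -31 + 0 + 0 + -210 + 434 = 208.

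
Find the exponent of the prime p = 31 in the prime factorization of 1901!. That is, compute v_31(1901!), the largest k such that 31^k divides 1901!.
v_31(1901!) = 62

Legendre's formula: v_p(n!) = Σ_{k ≥ 1} ⌊n / p^k⌋. For p = 31, n = 1901, the terms are:
  ⌊1901/31^1⌋ = ⌊1901/31⌋ = 61
  ⌊1901/31^2⌋ = ⌊1901/961⌋ = 1
(the next term ⌊1901/31^3⌋ = 0, terminating the sum). Summing: v_31(1901!) = 61 + 1 = 62.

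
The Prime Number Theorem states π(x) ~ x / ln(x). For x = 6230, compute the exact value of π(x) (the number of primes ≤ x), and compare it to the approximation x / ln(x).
π(6230) = 811;  x/ln(x) ≈ 713.05;  relative error ≈ 12.08%.

Directly count primes up to 6230: π(6230) = 811. The PNT approximation gives 6230/ln(6230) ≈ 6230/8.73713 ≈ 713.05. Relative error (π(x) − x/ln(x)) / π(x) ≈ 12.08%; the approximation is known to undercount slightly (Li(x) is a better estimate).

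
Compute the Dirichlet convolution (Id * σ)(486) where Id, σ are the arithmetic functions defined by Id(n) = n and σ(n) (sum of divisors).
(Id * σ)(486) = 10025

Divisors of 486: [1, 2, 3, 6, 9, 18, 27, 54, 81, 162, 243, 486]. For each d | 486:
  d = 1: Id(1) · σ(486/1) = 1 · 1092 = 1092
  d = 2: Id(2) · σ(486/2) = 2 · 364 = 728
  d = 3: Id(3) · σ(486/3) = 3 · 363 = 1089
  d = 6: Id(6) · σ(486/6) = 6 · 121 = 726
  d = 9: Id(9) · σ(486/9) = 9 · 120 = 1080
  d = 18: Id(18) · σ(486/18) = 18 · 40 = 720
  d = 27: Id(27) · σ(486/27) = 27 · 39 = 1053
  d = 54: Id(54) · σ(486/54) = 54 · 13 = 702
  d = 81: Id(81) · σ(486/81) = 81 · 12 = 972
  d = 162: Id(162) · σ(486/162) = 162 · 4 = 648
  d = 243: Id(243) · σ(486/243) = 243 · 3 = 729
  d = 486: Id(486) · σ(486/486) = 486 · 1 = 486
Summing: (Id * σ)(486) = 1092 + 728 + 1089 + 726 + 1080 + 720 + 1053 + 702 + 972 + 648 + 729 + 486 = 10025.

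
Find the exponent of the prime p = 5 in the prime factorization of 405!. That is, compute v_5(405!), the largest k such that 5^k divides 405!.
v_5(405!) = 100

Legendre's formula: v_p(n!) = Σ_{k ≥ 1} ⌊n / p^k⌋. For p = 5, n = 405, the terms are:
  ⌊405/5^1⌋ = ⌊405/5⌋ = 81
  ⌊405/5^2⌋ = ⌊405/25⌋ = 16
  ⌊405/5^3⌋ = ⌊405/125⌋ = 3
(the next term ⌊405/5^4⌋ = 0, terminating the sum). Summing: v_5(405!) = 81 + 16 + 3 = 100.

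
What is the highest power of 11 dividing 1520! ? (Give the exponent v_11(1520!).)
v_11(1520!) = 151

Legendre's formula: v_p(n!) = Σ_{k ≥ 1} ⌊n / p^k⌋. For p = 11, n = 1520, the terms are:
  ⌊1520/11^1⌋ = ⌊1520/11⌋ = 138
  ⌊1520/11^2⌋ = ⌊1520/121⌋ = 12
  ⌊1520/11^3⌋ = ⌊1520/1331⌋ = 1
(the next term ⌊1520/11^4⌋ = 0, terminating the sum). Summing: v_11(1520!) = 138 + 12 + 1 = 151.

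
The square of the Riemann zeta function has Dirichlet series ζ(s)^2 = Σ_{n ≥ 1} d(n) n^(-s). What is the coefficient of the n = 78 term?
d(78) = 8

ζ(s)^2 = (Σ 1/m^s)(Σ 1/k^s). The coefficient of 1/n^s in the product is the number of ordered pairs (m, k) with mk = n, which equals d(n). For n = 78, divisors are [1, 2, 3, 6, 13, 26, 39, 78], so d(78) = 8.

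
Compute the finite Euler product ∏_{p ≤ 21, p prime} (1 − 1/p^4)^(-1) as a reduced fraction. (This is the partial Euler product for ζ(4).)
∏ = 7064087752265346803/6526834216796160000

The primes p ≤ 21 are [2, 3, 5, 7, 11, 13, 17, 19]. For each prime, (1 − 1/p^4)^(-1) = p^4 / (p^4 − 1). The product is (1 − 1/2^4)^(-1), (1 − 1/3^4)^(-1), (1 − 1/5^4)^(-1), (1 − 1/7^4)^(-1), (1 − 1/11^4)^(-1), (1 − 1/13^4)^(-1), (1 − 1/17^4)^(-1), (1 − 1/19^4)^(-1) = ∏ p^4 / (p^4 − 1) = 7064087752265346803/6526834216796160000.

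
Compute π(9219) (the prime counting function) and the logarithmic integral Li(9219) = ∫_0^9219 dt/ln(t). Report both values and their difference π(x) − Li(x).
π(9219) = 1142;  Li(9219) ≈ 1160.97;  π(x) − Li(x) ≈ -18.97.

Direct count of primes ≤ 9219 gives π(9219) = 1142. Numerical evaluation of the logarithmic integral gives Li(9219) ≈ 1160.97. The difference π(x) − Li(x) ≈ -18.97 is typically negative for small/moderate x (Li(x) overestimates), though Littlewood's theorem shows this sign changes infinitely often.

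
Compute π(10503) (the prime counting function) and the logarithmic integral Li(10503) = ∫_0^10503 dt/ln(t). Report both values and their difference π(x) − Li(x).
π(10503) = 1285;  Li(10503) ≈ 1300.60;  π(x) − Li(x) ≈ -15.60.

Direct count of primes ≤ 10503 gives π(10503) = 1285. Numerical evaluation of the logarithmic integral gives Li(10503) ≈ 1300.60. The difference π(x) − Li(x) ≈ -15.60 is typically negative for small/moderate x (Li(x) overestimates), though Littlewood's theorem shows this sign changes infinitely often.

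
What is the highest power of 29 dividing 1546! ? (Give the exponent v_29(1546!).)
v_29(1546!) = 54

Legendre's formula: v_p(n!) = Σ_{k ≥ 1} ⌊n / p^k⌋. For p = 29, n = 1546, the terms are:
  ⌊1546/29^1⌋ = ⌊1546/29⌋ = 53
  ⌊1546/29^2⌋ = ⌊1546/841⌋ = 1
(the next term ⌊1546/29^3⌋ = 0, terminating the sum). Summing: v_29(1546!) = 53 + 1 = 54.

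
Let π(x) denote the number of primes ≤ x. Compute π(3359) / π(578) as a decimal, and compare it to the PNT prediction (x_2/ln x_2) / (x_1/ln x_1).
π(3359)/π(578) = 473/106 ≈ 4.4623;  PNT prediction ≈ 4.5518.

π(578) = 106 and π(3359) = 473, so π(3359)/π(578) ≈ 4.4623. The PNT-predicted ratio is (3359/ln(3359)) / (578/ln(578)) ≈ 4.5518. The two agree to within a few percent, as expected.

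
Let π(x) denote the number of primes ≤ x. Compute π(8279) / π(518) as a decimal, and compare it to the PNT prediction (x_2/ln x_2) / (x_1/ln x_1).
π(8279)/π(518) = 1038/97 ≈ 10.7010;  PNT prediction ≈ 11.0726.

π(518) = 97 and π(8279) = 1038, so π(8279)/π(518) ≈ 10.7010. The PNT-predicted ratio is (8279/ln(8279)) / (518/ln(518)) ≈ 11.0726. The two agree to within a few percent, as expected.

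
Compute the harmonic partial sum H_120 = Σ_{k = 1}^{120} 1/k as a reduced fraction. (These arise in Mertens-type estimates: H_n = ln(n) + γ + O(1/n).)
H_120 = 18661952910524692834612799443020757786224277983797/3475956553913558034594585593659201286533187398464

Direct summation: H_120 = 1 + 1/2 + ... + 1/120. The least common denominator is lcm(1, ..., 120) = 955888052326228459513511038256280353796626534577600; over this denominator the numerator is 955888052326228459513511038256280353796626534577600 + 477944026163114229756755519128140176898313267288800 + 318629350775409486504503679418760117932208844859200 + 238972013081557114878377759564070088449156633644400 + 191177610465245691902702207651256070759325306915520 + 159314675387704743252251839709380058966104422429600 + 136555436046604065644787291179468621970946647796800 + 119486006540778557439188879782035044224578316822200 + 106209783591803162168167893139586705977402948286400 + 95588805232622845951351103825628035379662653457760 + 86898913847838950864864639841480032163329684961600 + 79657337693852371626125919854690029483052211214800 + 73529850178940650731808541404329257984355887275200 + 68277718023302032822393645589734310985473323898400 + 63725870155081897300900735883752023586441768971840 + 59743003270389278719594439891017522112289158411100 + 56228708960366379971383002250369432576272149092800 + 53104891795901581084083946569793352988701474143200 + 50309897490854129448079528329277913357717186030400 + 47794402616311422975675551912814017689831326728880 + 45518478682201355214929097059822873990315549265600 + 43449456923919475432432319920740016081664842480800 + 41560350101140367804935262532881754512896805851200 + 39828668846926185813062959927345014741526105607400 + 38235522093049138380540441530251214151865061383104 + 36764925089470325365904270702164628992177943637600 + 35403261197267720722722631046528901992467649428800 + 34138859011651016411196822794867155492736661949200 + 32961656976766498603914173732975184613676777054400 + 31862935077540948650450367941876011793220884485920 + 30835098462136401919790678653428398509568597889600 + 29871501635194639359797219945508761056144579205550 + 28966304615946316954954879947160010721109894987200 + 28114354480183189985691501125184716288136074546400 + 27311087209320813128957458235893724394189329559360 + 26552445897950790542041973284896676494350737071600 + 25834812225033201608473271304223793345854771204800 + 25154948745427064724039764164638956678858593015200 + 24509950059646883577269513801443085994785295758400 + 23897201308155711487837775956407008844915663364440 + 23314342739664108768622220445275130580405525233600 + 22759239341100677607464548529911436995157774632800 + 22229954705261126965430489261773961716200617083200 + 21724728461959737716216159960370008040832421240400 + 21241956718360632433633578627917341195480589657280 + 20780175050570183902467631266440877256448402925600 + 20338043666515499138585341239495326676523968820800 + 19914334423463092906531479963672507370763052803700 + 19507919435229152234969613025638374567278092542400 + 19117761046524569190270220765125607075932530691552 + 18742902986788793323794334083456477525424049697600 + 18382462544735162682952135351082314496088971818800 + 18035623628796763387047378080307176486728802539200 + 17701630598633860361361315523264450996233824714400 + 17379782769567790172972927968296006432665936992320 + 17069429505825508205598411397433577746368330974600 + 16769965830284709816026509443092637785905728676800 + 16480828488383249301957086866487592306838388527200 + 16201492412308956940906966750106446674519093806400 + 15931467538770474325225183970938005896610442242960 + 15670295939774237041205098987807874652403713681600 + 15417549231068200959895339326714199254784298944800 + 15172826227400451738309699019940957996771849755200 + 14935750817597319679898609972754380528072289602775 + 14705970035788130146361708280865851596871177455040 + 14483152307973158477477439973580005360554947493600 + 14266985855615350141992702063526572444725769172800 + 14057177240091594992845750562592358144068037273200 + 13853450033713455934978420844293918170965601950400 + 13655543604660406564478729117946862197094664779680 + 13463212004594767035401563919102540194318683585600 + 13276222948975395271020986642448338247175368535800 + 13094356881181211774157685455565484298583925131200 + 12917406112516600804236635652111896672927385602400 + 12745174031016379460180147176750404717288353794368 + 12577474372713532362019882082319478339429296507600 + 12414130549691278694980662834497147451904240708800 + 12254975029823441788634756900721542997392647879200 + 12099848763623145057133051117168105744261095374400 + 11948600654077855743918887978203504422457831682220 + 11801087065755906907574210348842967330822549809600 + 11657171369832054384311110222637565290202762616800 + 11516723522002752524259169135617835587911163067200 + 11379619670550338803732274264955718497578887316400 + 11245741792073275994276600450073886515254429818560 + 11114977352630563482715244630886980858100308541600 + 10987218992255499534638057910991728204558925684800 + 10862364230979868858108079980185004020416210620200 + 10740315194676724264196753238834610716816028478400 + 10620978359180316216816789313958670597740294828640 + 10504264311277235818829791629189893997765126753600 + 10390087525285091951233815633220438628224201462800 + 10278366154045467306596892884476132836522865963200 + 10169021833257749569292670619747663338261984410400 + 10061979498170825889615905665855582671543437206080 + 9957167211731546453265739981836253685381526401850 + 9854516003363179994984649878930725296872438500800 + 9753959717614576117484806512819187283639046271200 + 9655434871982105651651626649053336907036631662400 + 9558880523262284595135110382562803537966265345776 + 9464238141843846133797138992636439146501252817600 + 9371451493394396661897167041728238762712024848800 + 9280466527439111257412728526760003434918704219200 + 9191231272367581341476067675541157248044485909400 + 9103695736440271042985819411964574798063109853120 + 9017811814398381693523689040153588243364401269600 + 8933533199310546350593561105198881811183425556800 + 8850815299316930180680657761632225498116912357200 + 8769615158956224399206523286754865631161711326400 + 8689891384783895086486463984148003216332968496160 + 8611604075011067202824423768074597781951590401600 + 8534714752912754102799205698716788873184165487300 + 8459186303771933270031071135011330564571916235200 + 8384982915142354908013254721546318892952864338400 + 8312070020228073560987052506576350902579361170240 + 8240414244191624650978543433243796153419194263600 + 8169983353215627859089837933814361998261765252800 + 8100746206154478470453483375053223337259546903200 + 8032672708623768567340428892909918939467449870400 + 7965733769385237162612591985469002948305221121480 = 5132037050394290529518519846830708391211676445544175, so H_120 = 5132037050394290529518519846830708391211676445544175/955888052326228459513511038256280353796626534577600; reducing by gcd(5132037050394290529518519846830708391211676445544175, 955888052326228459513511038256280353796626534577600) = 275 gives 18661952910524692834612799443020757786224277983797/3475956553913558034594585593659201286533187398464 ≈ 5.36887. (The PNT-adjacent estimate ln(120) + γ ≈ 5.36471 matches within O(1/n).)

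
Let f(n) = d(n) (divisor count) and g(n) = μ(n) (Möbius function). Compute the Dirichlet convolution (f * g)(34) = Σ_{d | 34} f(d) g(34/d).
(d * μ)(34) = 1

Divisors of 34: [1, 2, 17, 34]. For each d | 34:
  d = 1: d(1) · μ(34/1) = 1 · 1 = 1
  d = 2: d(2) · μ(34/2) = 2 · -1 = -2
  d = 17: d(17) · μ(34/17) = 2 · -1 = -2
  d = 34: d(34) · μ(34/34) = 4 · 1 = 4
Summing: (d * μ)(34) = 1 + -2 + -2 + 4 = 1.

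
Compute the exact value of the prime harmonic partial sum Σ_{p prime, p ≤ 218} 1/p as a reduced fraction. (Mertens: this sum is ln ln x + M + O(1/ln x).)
Σ 1/p = 3215488142498485484492183158345029261034221047849345857469577412562094716564064084247/1645783550795210387735581011435590727981167322669649249414629852197255934130751870910

π(218) = 47, so the primes ≤ 218 are [2, 3, 5, 7, 11, 13, 17, 19, 23, 29, 31, 37, 41, 43, 47, 53, 59, 61, 67, 71, 73, 79, 83, 89, 97, 101, 103, 107, 109, 113, 127, 131, 137, 139, 149, 151, 157, 163, 167, 173, 179, 181, 191, 193, 197, 199, 211]. Summing 1/p over these primes: 3215488142498485484492183158345029261034221047849345857469577412562094716564064084247/1645783550795210387735581011435590727981167322669649249414629852197255934130751870910 ≈ 1.9538. Mertens estimate ln ln(218) + 0.2615 ≈ 1.9450.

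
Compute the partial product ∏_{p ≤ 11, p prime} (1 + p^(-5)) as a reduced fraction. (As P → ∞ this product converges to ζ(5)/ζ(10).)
∏ = 651742119928/629159540625

The primes p ≤ 11 are [2, 3, 5, 7, 11]. For each, (1 + 1/p^5) = (p^5 + 1)/p^5. Multiplying these fractions over p ∈ [2, 3, 5, 7, 11] gives 651742119928/629159540625. (In the limit P → ∞ this tends to ζ(5)/ζ(10).)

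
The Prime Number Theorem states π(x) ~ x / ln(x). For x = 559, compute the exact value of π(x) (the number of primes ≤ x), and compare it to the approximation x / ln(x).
π(559) = 102;  x/ln(x) ≈ 88.36;  relative error ≈ 13.37%.

Directly count primes up to 559: π(559) = 102. The PNT approximation gives 559/ln(559) ≈ 559/6.32615 ≈ 88.36. Relative error (π(x) − x/ln(x)) / π(x) ≈ 13.37%; the approximation is known to undercount slightly (Li(x) is a better estimate).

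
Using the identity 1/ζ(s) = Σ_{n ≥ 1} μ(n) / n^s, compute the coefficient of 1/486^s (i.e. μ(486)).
μ(486) = 0

Factor n = 486 = 2 · 3^5. μ(n) = 0 if any exponent ≥ 2 (not squarefree); otherwise μ(n) = (−1)^{ω(n)} where ω(n) is the number of distinct prime factors. Applying: μ(486) = 0.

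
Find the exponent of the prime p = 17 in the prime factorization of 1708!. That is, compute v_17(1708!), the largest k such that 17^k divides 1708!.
v_17(1708!) = 105

Legendre's formula: v_p(n!) = Σ_{k ≥ 1} ⌊n / p^k⌋. For p = 17, n = 1708, the terms are:
  ⌊1708/17^1⌋ = ⌊1708/17⌋ = 100
  ⌊1708/17^2⌋ = ⌊1708/289⌋ = 5
(the next term ⌊1708/17^3⌋ = 0, terminating the sum). Summing: v_17(1708!) = 100 + 5 = 105.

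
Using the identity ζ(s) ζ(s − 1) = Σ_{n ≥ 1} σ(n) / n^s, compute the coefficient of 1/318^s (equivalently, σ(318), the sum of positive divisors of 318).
σ(318) = 648

In the product (Σ m^0/m^s)(Σ k / k^s) = Σ (Σ_{d | n} d) / n^s, the coefficient of 1/n^s is σ(n) = Σ_{d | n} d. For n = 318, divisors are [1, 2, 3, 6, 53, 106, 159, 318]; summing: σ(318) = 648.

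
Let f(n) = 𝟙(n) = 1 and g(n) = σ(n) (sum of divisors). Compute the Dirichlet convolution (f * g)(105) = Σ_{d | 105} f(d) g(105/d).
(𝟙 * σ)(105) = 315

Divisors of 105: [1, 3, 5, 7, 15, 21, 35, 105]. For each d | 105:
  d = 1: 𝟙(1) · σ(105/1) = 1 · 192 = 192
  d = 3: 𝟙(3) · σ(105/3) = 1 · 48 = 48
  d = 5: 𝟙(5) · σ(105/5) = 1 · 32 = 32
  d = 7: 𝟙(7) · σ(105/7) = 1 · 24 = 24
  d = 15: 𝟙(15) · σ(105/15) = 1 · 8 = 8
  d = 21: 𝟙(21) · σ(105/21) = 1 · 6 = 6
  d = 35: 𝟙(35) · σ(105/35) = 1 · 4 = 4
  d = 105: 𝟙(105) · σ(105/105) = 1 · 1 = 1
Summing: (𝟙 * σ)(105) = 192 + 48 + 32 + 24 + 8 + 6 + 4 + 1 = 315.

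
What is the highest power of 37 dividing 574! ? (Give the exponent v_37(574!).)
v_37(574!) = 15

Legendre's formula: v_p(n!) = Σ_{k ≥ 1} ⌊n / p^k⌋. For p = 37, n = 574, the terms are:
  ⌊574/37^1⌋ = ⌊574/37⌋ = 15
(the next term ⌊574/37^2⌋ = 0, terminating the sum). Summing: v_37(574!) = 15 = 15.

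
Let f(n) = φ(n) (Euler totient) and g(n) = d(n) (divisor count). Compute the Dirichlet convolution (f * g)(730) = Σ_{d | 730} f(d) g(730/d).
(φ * d)(730) = 1332

Divisors of 730: [1, 2, 5, 10, 73, 146, 365, 730]. For each d | 730:
  d = 1: φ(1) · d(730/1) = 1 · 8 = 8
  d = 2: φ(2) · d(730/2) = 1 · 4 = 4
  d = 5: φ(5) · d(730/5) = 4 · 4 = 16
  d = 10: φ(10) · d(730/10) = 4 · 2 = 8
  d = 73: φ(73) · d(730/73) = 72 · 4 = 288
  d = 146: φ(146) · d(730/146) = 72 · 2 = 144
  d = 365: φ(365) · d(730/365) = 288 · 2 = 576
  d = 730: φ(730) · d(730/730) = 288 · 1 = 288
Summing: (φ * d)(730) = 8 + 4 + 16 + 8 + 288 + 144 + 576 + 288 = 1332.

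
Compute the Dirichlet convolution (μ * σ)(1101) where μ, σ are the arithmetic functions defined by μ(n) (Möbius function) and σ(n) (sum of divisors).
(μ * σ)(1101) = 1101

Divisors of 1101: [1, 3, 367, 1101]. For each d | 1101:
  d = 1: μ(1) · σ(1101/1) = 1 · 1472 = 1472
  d = 3: μ(3) · σ(1101/3) = -1 · 368 = -368
  d = 367: μ(367) · σ(1101/367) = -1 · 4 = -4
  d = 1101: μ(1101) · σ(1101/1101) = 1 · 1 = 1
Summing: (μ * σ)(1101) = 1472 + -368 + -4 + 1 = 1101.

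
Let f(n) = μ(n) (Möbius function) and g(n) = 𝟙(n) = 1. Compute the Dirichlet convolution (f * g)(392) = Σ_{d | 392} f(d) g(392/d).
(μ * 𝟙)(392) = 0

Divisors of 392: [1, 2, 4, 7, 8, 14, 28, 49, 56, 98, 196, 392]. For each d | 392:
  d = 1: μ(1) · 𝟙(392/1) = 1 · 1 = 1
  d = 2: μ(2) · 𝟙(392/2) = -1 · 1 = -1
  d = 4: μ(4) · 𝟙(392/4) = 0 · 1 = 0
  d = 7: μ(7) · 𝟙(392/7) = -1 · 1 = -1
  d = 8: μ(8) · 𝟙(392/8) = 0 · 1 = 0
  d = 14: μ(14) · 𝟙(392/14) = 1 · 1 = 1
  d = 28: μ(28) · 𝟙(392/28) = 0 · 1 = 0
  d = 49: μ(49) · 𝟙(392/49) = 0 · 1 = 0
  d = 56: μ(56) · 𝟙(392/56) = 0 · 1 = 0
  d = 98: μ(98) · 𝟙(392/98) = 0 · 1 = 0
  d = 196: μ(196) · 𝟙(392/196) = 0 · 1 = 0
  d = 392: μ(392) · 𝟙(392/392) = 0 · 1 = 0
Summing: (μ * 𝟙)(392) = 1 + -1 + 0 + -1 + 0 + 1 + 0 + 0 + 0 + 0 + 0 + 0 = 0.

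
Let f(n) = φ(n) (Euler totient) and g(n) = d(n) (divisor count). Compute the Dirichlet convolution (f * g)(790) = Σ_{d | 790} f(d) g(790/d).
(φ * d)(790) = 1440

Divisors of 790: [1, 2, 5, 10, 79, 158, 395, 790]. For each d | 790:
  d = 1: φ(1) · d(790/1) = 1 · 8 = 8
  d = 2: φ(2) · d(790/2) = 1 · 4 = 4
  d = 5: φ(5) · d(790/5) = 4 · 4 = 16
  d = 10: φ(10) · d(790/10) = 4 · 2 = 8
  d = 79: φ(79) · d(790/79) = 78 · 4 = 312
  d = 158: φ(158) · d(790/158) = 78 · 2 = 156
  d = 395: φ(395) · d(790/395) = 312 · 2 = 624
  d = 790: φ(790) · d(790/790) = 312 · 1 = 312
Summing: (φ * d)(790) = 8 + 4 + 16 + 8 + 312 + 156 + 624 + 312 = 1440.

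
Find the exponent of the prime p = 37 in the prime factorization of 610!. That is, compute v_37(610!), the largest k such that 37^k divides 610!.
v_37(610!) = 16

Legendre's formula: v_p(n!) = Σ_{k ≥ 1} ⌊n / p^k⌋. For p = 37, n = 610, the terms are:
  ⌊610/37^1⌋ = ⌊610/37⌋ = 16
(the next term ⌊610/37^2⌋ = 0, terminating the sum). Summing: v_37(610!) = 16 = 16.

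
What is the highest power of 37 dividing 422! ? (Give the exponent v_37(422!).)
v_37(422!) = 11

Legendre's formula: v_p(n!) = Σ_{k ≥ 1} ⌊n / p^k⌋. For p = 37, n = 422, the terms are:
  ⌊422/37^1⌋ = ⌊422/37⌋ = 11
(the next term ⌊422/37^2⌋ = 0, terminating the sum). Summing: v_37(422!) = 11 = 11.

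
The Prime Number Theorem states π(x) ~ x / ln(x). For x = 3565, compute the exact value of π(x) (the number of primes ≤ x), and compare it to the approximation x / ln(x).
π(3565) = 499;  x/ln(x) ≈ 435.88;  relative error ≈ 12.65%.

Directly count primes up to 3565: π(3565) = 499. The PNT approximation gives 3565/ln(3565) ≈ 3565/8.17892 ≈ 435.88. Relative error (π(x) − x/ln(x)) / π(x) ≈ 12.65%; the approximation is known to undercount slightly (Li(x) is a better estimate).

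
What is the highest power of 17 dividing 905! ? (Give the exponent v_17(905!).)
v_17(905!) = 56

Legendre's formula: v_p(n!) = Σ_{k ≥ 1} ⌊n / p^k⌋. For p = 17, n = 905, the terms are:
  ⌊905/17^1⌋ = ⌊905/17⌋ = 53
  ⌊905/17^2⌋ = ⌊905/289⌋ = 3
(the next term ⌊905/17^3⌋ = 0, terminating the sum). Summing: v_17(905!) = 53 + 3 = 56.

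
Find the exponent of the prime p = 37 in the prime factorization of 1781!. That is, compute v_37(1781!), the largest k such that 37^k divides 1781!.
v_37(1781!) = 49

Legendre's formula: v_p(n!) = Σ_{k ≥ 1} ⌊n / p^k⌋. For p = 37, n = 1781, the terms are:
  ⌊1781/37^1⌋ = ⌊1781/37⌋ = 48
  ⌊1781/37^2⌋ = ⌊1781/1369⌋ = 1
(the next term ⌊1781/37^3⌋ = 0, terminating the sum). Summing: v_37(1781!) = 48 + 1 = 49.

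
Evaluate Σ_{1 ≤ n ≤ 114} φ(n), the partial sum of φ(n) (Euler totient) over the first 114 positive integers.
Σ_{n ≤ 114} φ(n) = 3984

Compute φ(n) for each 1 ≤ n ≤ 114: φ(1) = 1, φ(2) = 1, φ(3) = 2, φ(4) = 2, φ(5) = 4, φ(6) = 2, φ(7) = 6, φ(8) = 4, φ(9) = 6, φ(10) = 4, φ(11) = 10, φ(12) = 4, φ(13) = 12, φ(14) = 6, φ(15) = 8, φ(16) = 8, φ(17) = 16, φ(18) = 6, φ(19) = 18, φ(20) = 8, φ(21) = 12, φ(22) = 10, φ(23) = 22, φ(24) = 8, φ(25) = 20, φ(26) = 12, φ(27) = 18, φ(28) = 12, φ(29) = 28, φ(30) = 8, φ(31) = 30, φ(32) = 16, φ(33) = 20, φ(34) = 16, φ(35) = 24, φ(36) = 12, φ(37) = 36, φ(38) = 18, φ(39) = 24, φ(40) = 16, φ(41) = 40, φ(42) = 12, φ(43) = 42, φ(44) = 20, φ(45) = 24, φ(46) = 22, φ(47) = 46, φ(48) = 16, φ(49) = 42, φ(50) = 20, φ(51) = 32, φ(52) = 24, φ(53) = 52, φ(54) = 18, φ(55) = 40, φ(56) = 24, φ(57) = 36, φ(58) = 28, φ(59) = 58, φ(60) = 16, φ(61) = 60, φ(62) = 30, φ(63) = 36, φ(64) = 32, φ(65) = 48, φ(66) = 20, φ(67) = 66, φ(68) = 32, φ(69) = 44, φ(70) = 24, φ(71) = 70, φ(72) = 24, φ(73) = 72, φ(74) = 36, φ(75) = 40, φ(76) = 36, φ(77) = 60, φ(78) = 24, φ(79) = 78, φ(80) = 32, φ(81) = 54, φ(82) = 40, φ(83) = 82, φ(84) = 24, φ(85) = 64, φ(86) = 42, φ(87) = 56, φ(88) = 40, φ(89) = 88, φ(90) = 24, φ(91) = 72, φ(92) = 44, φ(93) = 60, φ(94) = 46, φ(95) = 72, φ(96) = 32, φ(97) = 96, φ(98) = 42, φ(99) = 60, φ(100) = 40, φ(101) = 100, φ(102) = 32, φ(103) = 102, φ(104) = 48, φ(105) = 48, φ(106) = 52, φ(107) = 106, φ(108) = 36, φ(109) = 108, φ(110) = 40, φ(111) = 72, φ(112) = 48, φ(113) = 112, φ(114) = 36. Summing all 114 values: 3984. (Average order: Σ_{n ≤ x} φ(n) ~ (3/π²) x². For x = 114, (3/π²)·114² ≈ 3950.31.)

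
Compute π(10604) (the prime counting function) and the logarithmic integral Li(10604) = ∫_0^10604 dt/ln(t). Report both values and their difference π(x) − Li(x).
π(10604) = 1293;  Li(10604) ≈ 1311.51;  π(x) − Li(x) ≈ -18.51.

Direct count of primes ≤ 10604 gives π(10604) = 1293. Numerical evaluation of the logarithmic integral gives Li(10604) ≈ 1311.51. The difference π(x) − Li(x) ≈ -18.51 is typically negative for small/moderate x (Li(x) overestimates), though Littlewood's theorem shows this sign changes infinitely often.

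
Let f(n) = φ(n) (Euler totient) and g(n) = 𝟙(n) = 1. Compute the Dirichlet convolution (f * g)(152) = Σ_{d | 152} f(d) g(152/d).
(φ * 𝟙)(152) = 152

Divisors of 152: [1, 2, 4, 8, 19, 38, 76, 152]. For each d | 152:
  d = 1: φ(1) · 𝟙(152/1) = 1 · 1 = 1
  d = 2: φ(2) · 𝟙(152/2) = 1 · 1 = 1
  d = 4: φ(4) · 𝟙(152/4) = 2 · 1 = 2
  d = 8: φ(8) · 𝟙(152/8) = 4 · 1 = 4
  d = 19: φ(19) · 𝟙(152/19) = 18 · 1 = 18
  d = 38: φ(38) · 𝟙(152/38) = 18 · 1 = 18
  d = 76: φ(76) · 𝟙(152/76) = 36 · 1 = 36
  d = 152: φ(152) · 𝟙(152/152) = 72 · 1 = 72
Summing: (φ * 𝟙)(152) = 1 + 1 + 2 + 4 + 18 + 18 + 36 + 72 = 152.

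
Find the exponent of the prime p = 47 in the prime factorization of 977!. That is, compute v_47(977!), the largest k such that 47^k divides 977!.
v_47(977!) = 20

Legendre's formula: v_p(n!) = Σ_{k ≥ 1} ⌊n / p^k⌋. For p = 47, n = 977, the terms are:
  ⌊977/47^1⌋ = ⌊977/47⌋ = 20
(the next term ⌊977/47^2⌋ = 0, terminating the sum). Summing: v_47(977!) = 20 = 20.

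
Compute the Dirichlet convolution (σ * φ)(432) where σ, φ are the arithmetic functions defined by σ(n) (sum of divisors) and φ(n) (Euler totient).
(σ * φ)(432) = 8640

Divisors of 432: [1, 2, 3, 4, 6, 8, 9, 12, 16, 18, 24, 27, 36, 48, 54, 72, 108, 144, 216, 432]. For each d | 432:
  d = 1: σ(1) · φ(432/1) = 1 · 144 = 144
  d = 2: σ(2) · φ(432/2) = 3 · 72 = 216
  d = 3: σ(3) · φ(432/3) = 4 · 48 = 192
  d = 4: σ(4) · φ(432/4) = 7 · 36 = 252
  d = 6: σ(6) · φ(432/6) = 12 · 24 = 288
  d = 8: σ(8) · φ(432/8) = 15 · 18 = 270
  d = 9: σ(9) · φ(432/9) = 13 · 16 = 208
  d = 12: σ(12) · φ(432/12) = 28 · 12 = 336
  d = 16: σ(16) · φ(432/16) = 31 · 18 = 558
  d = 18: σ(18) · φ(432/18) = 39 · 8 = 312
  d = 24: σ(24) · φ(432/24) = 60 · 6 = 360
  d = 27: σ(27) · φ(432/27) = 40 · 8 = 320
  d = 36: σ(36) · φ(432/36) = 91 · 4 = 364
  d = 48: σ(48) · φ(432/48) = 124 · 6 = 744
  d = 54: σ(54) · φ(432/54) = 120 · 4 = 480
  d = 72: σ(72) · φ(432/72) = 195 · 2 = 390
  d = 108: σ(108) · φ(432/108) = 280 · 2 = 560
  d = 144: σ(144) · φ(432/144) = 403 · 2 = 806
  d = 216: σ(216) · φ(432/216) = 600 · 1 = 600
  d = 432: σ(432) · φ(432/432) = 1240 · 1 = 1240
Summing: (σ * φ)(432) = 144 + 216 + 192 + 252 + 288 + 270 + 208 + 336 + 558 + 312 + 360 + 320 + 364 + 744 + 480 + 390 + 560 + 806 + 600 + 1240 = 8640.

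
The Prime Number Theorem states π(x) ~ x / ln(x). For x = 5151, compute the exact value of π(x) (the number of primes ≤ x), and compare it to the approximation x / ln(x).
π(5151) = 686;  x/ln(x) ≈ 602.67;  relative error ≈ 12.15%.

Directly count primes up to 5151: π(5151) = 686. The PNT approximation gives 5151/ln(5151) ≈ 5151/8.54695 ≈ 602.67. Relative error (π(x) − x/ln(x)) / π(x) ≈ 12.15%; the approximation is known to undercount slightly (Li(x) is a better estimate).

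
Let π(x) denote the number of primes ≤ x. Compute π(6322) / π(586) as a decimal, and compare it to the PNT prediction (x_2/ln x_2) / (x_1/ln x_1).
π(6322)/π(586) = 822/106 ≈ 7.7547;  PNT prediction ≈ 7.8564.

π(586) = 106 and π(6322) = 822, so π(6322)/π(586) ≈ 7.7547. The PNT-predicted ratio is (6322/ln(6322)) / (586/ln(586)) ≈ 7.8564. The two agree to within a few percent, as expected.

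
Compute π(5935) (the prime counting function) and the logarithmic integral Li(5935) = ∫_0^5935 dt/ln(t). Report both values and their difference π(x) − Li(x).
π(5935) = 779;  Li(5935) ≈ 792.94;  π(x) − Li(x) ≈ -13.94.

Direct count of primes ≤ 5935 gives π(5935) = 779. Numerical evaluation of the logarithmic integral gives Li(5935) ≈ 792.94. The difference π(x) − Li(x) ≈ -13.94 is typically negative for small/moderate x (Li(x) overestimates), though Littlewood's theorem shows this sign changes infinitely often.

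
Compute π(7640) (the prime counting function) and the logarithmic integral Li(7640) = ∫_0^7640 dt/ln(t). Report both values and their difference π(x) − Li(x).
π(7640) = 969;  Li(7640) ≈ 986.26;  π(x) − Li(x) ≈ -17.26.

Direct count of primes ≤ 7640 gives π(7640) = 969. Numerical evaluation of the logarithmic integral gives Li(7640) ≈ 986.26. The difference π(x) − Li(x) ≈ -17.26 is typically negative for small/moderate x (Li(x) overestimates), though Littlewood's theorem shows this sign changes infinitely often.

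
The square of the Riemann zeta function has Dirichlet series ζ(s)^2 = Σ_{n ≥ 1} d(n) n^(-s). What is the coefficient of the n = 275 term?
d(275) = 6

ζ(s)^2 = (Σ 1/m^s)(Σ 1/k^s). The coefficient of 1/n^s in the product is the number of ordered pairs (m, k) with mk = n, which equals d(n). For n = 275, divisors are [1, 5, 11, 25, 55, 275], so d(275) = 6.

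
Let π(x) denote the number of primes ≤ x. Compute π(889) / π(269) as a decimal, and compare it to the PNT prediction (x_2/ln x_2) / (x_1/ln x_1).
π(889)/π(269) = 154/57 ≈ 2.7018;  PNT prediction ≈ 2.7230.

π(269) = 57 and π(889) = 154, so π(889)/π(269) ≈ 2.7018. The PNT-predicted ratio is (889/ln(889)) / (269/ln(269)) ≈ 2.7230. The two agree to within a few percent, as expected.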